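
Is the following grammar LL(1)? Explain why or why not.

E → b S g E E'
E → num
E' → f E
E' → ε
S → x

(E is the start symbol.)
No. Predict set conflict for E': { 'f' }

A grammar is LL(1) if for each non-terminal N with multiple productions, the predict sets of those productions are pairwise disjoint, where PREDICT(N → α) = (FIRST(α) \ {ε}) ∪ (FOLLOW(N) if α ⇒* ε).

Relevant sets:
  FOLLOW(E') = { $, 'f' }

For E:
  PREDICT(E → b S g E E') = { 'b' }
  PREDICT(E → num) = { 'num' }
For E':
  PREDICT(E' → f E) = { 'f' }
  PREDICT(E' → ε) = { $, 'f' }
S has a single production, so nothing to check there.

Conflict found: Predict set conflict for E': { 'f' }
The grammar is NOT LL(1).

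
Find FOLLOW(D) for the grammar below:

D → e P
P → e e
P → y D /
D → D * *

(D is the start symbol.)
D is the start symbol, so $ ∈ FOLLOW(D).
In P → y D /: D is followed by '/', add FIRST('/') \ {ε} = { '/' }
In D → D * *: D is followed by '*' '*', add FIRST('*' '*') \ {ε} = { '*' }

Taking the union: FOLLOW(D) = { $, '*', '/' }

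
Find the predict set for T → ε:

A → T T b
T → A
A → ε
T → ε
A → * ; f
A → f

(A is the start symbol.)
{ '*', 'b', 'f' }

PREDICT(T → ε) = (FIRST(RHS) \ {ε}) ∪ (FOLLOW(T) if ε ∈ FIRST(RHS), i.e. RHS ⇒* ε)
The right-hand side is ε (FIRST(ε) = { ε }), so the predict set is FOLLOW(T) = { '*', 'b', 'f' }
PREDICT(T → ε) = { '*', 'b', 'f' }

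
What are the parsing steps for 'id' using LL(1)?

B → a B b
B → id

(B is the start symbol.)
LL(1) parsing maintains a stack (initially the start symbol over $) and the input. At each step: if the stack top is a terminal, match it against the current input token; if it is a non-terminal N, replace it with the RHS of M[N, lookahead] (the unique production whose predict set contains the lookahead).

Stack is shown with the top on the left.

Stack  Input  Action
--------------------
B $    id $   output B → id
id $   id $   match 'id'
$      $      accept

The string is accepted.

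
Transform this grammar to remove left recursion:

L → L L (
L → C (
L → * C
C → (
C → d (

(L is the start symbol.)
L → C ( L'
L → * C L'
L' → L ( L'
L' → ε
C → (
C → d (

L is directly left-recursive. The standard transformation for
  A → A α₁ | ... | A α_m | β₁ | ... | β_n
is
  A  → β₁ A' | ... | β_n A'
  A' → α₁ A' | ... | α_m A' | ε

L → C ( becomes L → C ( L'
L → * C becomes L → * C L'
L → L L ( becomes L' → L ( L'
Add L' → ε

Productions for other non-terminals are unchanged:
  C → (
  C → d (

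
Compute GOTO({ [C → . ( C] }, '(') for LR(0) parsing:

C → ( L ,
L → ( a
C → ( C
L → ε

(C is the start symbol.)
{ [C → ( . C], [C → . ( C], [C → . ( L ,] }

GOTO(I, '(') = CLOSURE({ [A → αX.β] : [A → α.Xβ] ∈ I, X = '(' })

Items with dot before '(', with the dot advanced:
  [C → . ( C] → [C → ( . C]
Closure of the advanced items:
  [C → ( . C] has the dot before C: add [C → . ( L ,], [C → . ( C]

GOTO = { [C → ( . C], [C → . ( C], [C → . ( L ,] }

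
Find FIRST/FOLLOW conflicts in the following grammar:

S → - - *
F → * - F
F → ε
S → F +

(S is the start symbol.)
No FIRST/FOLLOW conflicts.

A FIRST/FOLLOW conflict occurs when a non-terminal N has a nullable alternative N → β (β ⇒* ε) and another alternative N → α with FIRST(α) ∩ FOLLOW(N) ≠ ∅: on such a lookahead the parser cannot decide between expanding α and letting N vanish via β.

Nullable non-terminals: F.

F: nullable alternative(s) F → ε; FOLLOW(F) = { '+' }
  F → * - F: FIRST \ {ε} = { '*' } — disjoint from FOLLOW(F)
  F → ε: FIRST \ {ε} = { } — this is the only nullable alternative, skip

S has no nullable alternative, so no FIRST/FOLLOW check is needed there.

No FIRST/FOLLOW conflicts found.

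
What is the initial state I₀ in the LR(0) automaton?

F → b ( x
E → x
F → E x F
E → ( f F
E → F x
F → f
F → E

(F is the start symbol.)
{ [E → . ( f F], [E → . F x], [E → . x], [F → . E x F], [F → . E], [F → . b ( x], [F → . f], [F' → . F] }

First, augment the grammar with F' → F
I₀ = CLOSURE({ [F' → . F] }):
  [F' → . F] has the dot before F: add [F → . b ( x], [F → . E x F], [F → . f], [F → . E]
  [F → . E x F] has the dot before E: add [E → . x], [E → . ( f F], [E → . F x]
No further items can be added.

I₀ = { [E → . ( f F], [E → . F x], [E → . x], [F → . E x F], [F → . E], [F → . b ( x], [F → . f], [F' → . F] }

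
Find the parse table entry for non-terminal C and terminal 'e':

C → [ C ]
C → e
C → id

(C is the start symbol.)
To find M[C, 'e'], we find productions for C where 'e' is in the predict set (PREDICT(N → α) = (FIRST(α) \ {ε}) ∪ (FOLLOW(N) if α ⇒* ε)).

C → [ C ]: PREDICT = { '[' }
C → e: PREDICT = { 'e' }
  'e' is in predict set, so this production goes in M[C, 'e']
C → id: PREDICT = { 'id' }

M[C, 'e'] = C → e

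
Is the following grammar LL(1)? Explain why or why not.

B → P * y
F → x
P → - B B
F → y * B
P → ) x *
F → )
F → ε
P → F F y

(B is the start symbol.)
A grammar is LL(1) if for each non-terminal N with multiple productions, the predict sets of those productions are pairwise disjoint, where PREDICT(N → α) = (FIRST(α) \ {ε}) ∪ (FOLLOW(N) if α ⇒* ε).

Relevant sets:
  FIRST(F) = { ')', 'x', 'y', ε }
  FOLLOW(F) = { ')', 'x', 'y' }

For F:
  PREDICT(F → x) = { 'x' }
  PREDICT(F → y '*' B) = { 'y' }
  PREDICT(F → ')') = { ')' }
  PREDICT(F → ε) = { ')', 'x', 'y' }
For P:
  PREDICT(P → '-' B B) = { '-' }
  PREDICT(P → ')' x '*') = { ')' }
  PREDICT(P → F F y) = { ')', 'x', 'y' }
B has a single production, so nothing to check there.

Conflict found: Predict set conflict for F: { 'x' }
The grammar is NOT LL(1).

Answer: No. Predict set conflict for F: { 'x' }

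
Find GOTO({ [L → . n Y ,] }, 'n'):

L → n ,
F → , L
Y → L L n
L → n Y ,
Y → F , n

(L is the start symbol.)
GOTO(I, 'n') = CLOSURE({ [A → αX.β] : [A → α.Xβ] ∈ I, X = 'n' })

Items with dot before 'n', with the dot advanced:
  [L → . n Y ,] → [L → n . Y ,]
Closure of the advanced items:
  [L → n . Y ,] has the dot before Y: add [Y → . L L n], [Y → . F , n]
  [Y → . L L n] has the dot before L: add [L → . n ,], [L → . n Y ,]
  [Y → . F , n] has the dot before F: add [F → . , L]

GOTO = { [F → . , L], [L → . n ,], [L → . n Y ,], [L → n . Y ,], [Y → . F , n], [Y → . L L n] }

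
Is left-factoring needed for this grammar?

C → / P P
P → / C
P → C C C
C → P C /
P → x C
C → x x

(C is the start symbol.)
No, left-factoring is not needed

Left-factoring is needed when two productions for the same non-terminal
share a common prefix on the right-hand side.

Productions for C:
  C → / P P
  C → P C /
  C → x x
Productions for P:
  P → / C
  P → C C C
  P → x C

No common prefixes found.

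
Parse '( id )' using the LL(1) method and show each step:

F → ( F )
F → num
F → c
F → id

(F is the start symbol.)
Stack is shown with the top on the left.

Stack    Input     Action
-------------------------
F $      ( id ) $  output F → ( F )
( F ) $  ( id ) $  match '('
F ) $    id ) $    output F → id
id ) $   id ) $    match 'id'
) $      ) $       match ')'
$        $         accept

The string is accepted.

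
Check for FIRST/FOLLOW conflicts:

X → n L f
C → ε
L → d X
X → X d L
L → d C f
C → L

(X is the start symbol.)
Nullable non-terminals: C.
FIRST sets used below: FIRST(L) = { 'd' }

C: nullable alternative(s) C → ε; FOLLOW(C) = { 'f' }
  C → ε: FIRST \ {ε} = { } — this is the only nullable alternative, skip
  C → L: FIRST \ {ε} = { 'd' } — disjoint from FOLLOW(C)

L, X have no nullable alternative, so no FIRST/FOLLOW check is needed there.

No FIRST/FOLLOW conflicts found.

Answer: No FIRST/FOLLOW conflicts.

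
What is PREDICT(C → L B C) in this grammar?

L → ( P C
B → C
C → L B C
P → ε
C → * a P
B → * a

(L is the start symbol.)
PREDICT(C → L B C) = (FIRST(RHS) \ {ε}) ∪ (FOLLOW(C) if ε ∈ FIRST(RHS), i.e. RHS ⇒* ε)
FIRST(L) = { '(' }
FIRST(L B C) = { '(' }
ε ∉ FIRST(L B C), so FOLLOW(C) is not added.
PREDICT(C → L B C) = { '(' }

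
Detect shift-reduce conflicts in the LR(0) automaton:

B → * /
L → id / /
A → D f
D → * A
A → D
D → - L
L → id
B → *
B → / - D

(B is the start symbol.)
Yes — I1: [B → * .] vs [B → * . /]; I9: [L → id .] vs [L → id . / /]; I13: [A → D .] vs [A → D . f]

A shift-reduce conflict occurs when an LR(0) state has both:
  - a complete (reduce) item [A → α .] (dot at the end), and
  - a shift item [B → β . c γ] (dot before a terminal).

Augment with B' → B and build the canonical LR(0) collection (I0 = CLOSURE({[B' → . B]}), then GOTO on every symbol after a dot until no new states appear). It has 16 states:
  I0: { [B → . * /], [B → . *], [B → . / - D], [B' → . B] }  — shift
  I1: { [B → * . /], [B → * .] }  — shift, reduce
  I2: { [B → / . - D] }  — shift
  I3: { [B' → B .] }  — accept
  I4: { [B → / - . D], [D → . * A], [D → . - L] }  — shift
  I5: { [A → . D f], [A → . D], [D → * . A], [D → . * A], [D → . - L] }  — shift
  I6: { [D → - . L], [L → . id / /], [L → . id] }  — shift
  I7: { [B → / - D .] }  — reduce
  I8: { [D → - L .] }  — reduce
  I9: { [L → id . / /], [L → id .] }  — shift, reduce
  I10: { [L → id / . /] }  — shift
  I11: { [L → id / / .] }  — reduce
  I12: { [D → * A .] }  — reduce
  I13: { [A → D . f], [A → D .] }  — shift, reduce
  I14: { [A → D f .] }  — reduce
  I15: { [B → * / .] }  — reduce

I1 contains reduce item [B → * .] and shift item [B → * . /] — shift-reduce conflict.
I9 contains reduce item [L → id .] and shift item [L → id . / /] — shift-reduce conflict.
I13 contains reduce item [A → D .] and shift item [A → D . f] — shift-reduce conflict.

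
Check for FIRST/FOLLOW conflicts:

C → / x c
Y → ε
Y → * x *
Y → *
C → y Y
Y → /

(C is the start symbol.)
Nullable non-terminals: Y.

Y: nullable alternative(s) Y → ε; FOLLOW(Y) = { $ }
  Y → ε: FIRST \ {ε} = { } — this is the only nullable alternative, skip
  Y → * x *: FIRST \ {ε} = { '*' } — disjoint from FOLLOW(Y)
  Y → *: FIRST \ {ε} = { '*' } — disjoint from FOLLOW(Y)
  Y → /: FIRST \ {ε} = { '/' } — disjoint from FOLLOW(Y)

C has no nullable alternative, so no FIRST/FOLLOW check is needed there.

No FIRST/FOLLOW conflicts found.

Answer: No FIRST/FOLLOW conflicts.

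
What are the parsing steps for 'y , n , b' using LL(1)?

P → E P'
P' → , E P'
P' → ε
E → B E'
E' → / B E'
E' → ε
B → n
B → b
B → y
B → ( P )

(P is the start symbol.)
Stack is shown with the top on the left.

Stack      Input        Action
------------------------------
P $        y , n , b $  output P → E P'
E P' $     y , n , b $  output E → B E'
B E' P' $  y , n , b $  output B → y
y E' P' $  y , n , b $  match 'y'
E' P' $    , n , b $    output E' → ε
P' $       , n , b $    output P' → , E P'
, E P' $   , n , b $    match ','
E P' $     n , b $      output E → B E'
B E' P' $  n , b $      output B → n
n E' P' $  n , b $      match 'n'
E' P' $    , b $        output E' → ε
P' $       , b $        output P' → , E P'
, E P' $   , b $        match ','
E P' $     b $          output E → B E'
B E' P' $  b $          output B → b
b E' P' $  b $          match 'b'
E' P' $    $            output E' → ε
P' $       $            output P' → ε
$          $            accept

The string is accepted.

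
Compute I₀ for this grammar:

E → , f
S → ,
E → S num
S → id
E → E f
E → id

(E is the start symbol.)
First, augment the grammar with E' → E
I₀ = CLOSURE({ [E' → . E] }):
  [E' → . E] has the dot before E: add [E → . , f], [E → . S num], [E → . E f], [E → . id]
  [E → . S num] has the dot before S: add [S → . ,], [S → . id]
No further items can be added.

I₀ = { [E → . , f], [E → . E f], [E → . S num], [E → . id], [E' → . E], [S → . ,], [S → . id] }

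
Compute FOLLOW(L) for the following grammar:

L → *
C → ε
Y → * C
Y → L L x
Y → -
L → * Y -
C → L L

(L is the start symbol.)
To compute FOLLOW(L), find every occurrence of L on a right-hand side N → α L β: add FIRST(β) \ {ε}, and if β is empty or nullable also add FOLLOW(N). Iterate to a fixed point.

L is the start symbol, so $ ∈ FOLLOW(L).
In Y → L L x: L is followed by L x, add FIRST(L x) \ {ε} = { '*' }
In Y → L L x: L is followed by x, add FIRST(x) \ {ε} = { 'x' }
In C → L L: L is followed by L, add FIRST(L) \ {ε} = { '*' }
In C → L L: L is at the end, add FOLLOW(C)

The FOLLOW sets referred to above (computed the same way, to a fixed point):
  FOLLOW(C) = { '-' }

Taking the union: FOLLOW(L) = { $, '*', '-', 'x' }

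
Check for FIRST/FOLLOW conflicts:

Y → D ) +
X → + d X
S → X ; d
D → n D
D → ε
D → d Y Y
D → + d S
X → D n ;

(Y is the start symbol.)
Nullable non-terminals: D.

D: nullable alternative(s) D → ε; FOLLOW(D) = { ')', 'n' }
  D → n D: FIRST \ {ε} = { 'n' } — overlaps FOLLOW(D) on { 'n' }: CONFLICT
  D → ε: FIRST \ {ε} = { } — this is the only nullable alternative, skip
  D → d Y Y: FIRST \ {ε} = { 'd' } — disjoint from FOLLOW(D)
  D → + d S: FIRST \ {ε} = { '+' } — disjoint from FOLLOW(D)

S, X, Y have no nullable alternative, so no FIRST/FOLLOW check is needed there.

So the grammar has 1 FIRST/FOLLOW conflict (marked CONFLICT above).

Answer: Yes. D → n D with FOLLOW(D) on { 'n' }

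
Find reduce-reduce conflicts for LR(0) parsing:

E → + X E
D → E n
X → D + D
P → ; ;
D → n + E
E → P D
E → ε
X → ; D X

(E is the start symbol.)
A reduce-reduce conflict occurs when an LR(0) state has two complete items [A → α .] and [B → β .] — both call for a reduction, and with no lookahead the parser cannot choose between them.

Augment with E' → E and build the canonical LR(0) collection (I0 = CLOSURE({[E' → . E]}), then GOTO on every symbol after a dot until no new states appear). It has 21 states:
  I0: { [E → . + X E], [E → . P D], [E → .], [E' → . E], [P → . ; ;] }  — shift, reduce
  I1: { [D → . E n], [D → . n + E], [E → + . X E], [E → . + X E], [E → . P D], [E → .], [P → . ; ;], [X → . ; D X], [X → . D + D] }  — shift, reduce
  I2: { [P → ; . ;] }  — shift
  I3: { [E' → E .] }  — accept
  I4: { [D → . E n], [D → . n + E], [E → . + X E], [E → . P D], [E → .], [E → P . D], [P → . ; ;] }  — shift, reduce
  I5: { [E → P D .] }  — reduce
  I6: { [D → E . n] }  — shift
  I7: { [D → n . + E] }  — shift
  I8: { [D → n + . E], [E → . + X E], [E → . P D], [E → .], [P → . ; ;] }  — shift, reduce
  I9: { [D → n + E .] }  — reduce
  I10: { [D → E n .] }  — reduce
  I11: { [P → ; ; .] }  — reduce
  I12: { [D → . E n], [D → . n + E], [E → . + X E], [E → . P D], [E → .], [P → . ; ;], [P → ; . ;], [X → ; . D X] }  — shift, reduce
  I13: { [X → D . + D] }  — shift
  I14: { [E → + X . E], [E → . + X E], [E → . P D], [E → .], [P → . ; ;] }  — shift, reduce
  I15: { [E → + X E .] }  — reduce
  I16: { [D → . E n], [D → . n + E], [E → . + X E], [E → . P D], [E → .], [P → . ; ;], [X → D + . D] }  — shift, reduce
  I17: { [X → D + D .] }  — reduce
  I18: { [P → ; . ;], [P → ; ; .] }  — shift, reduce
  I19: { [D → . E n], [D → . n + E], [E → . + X E], [E → . P D], [E → .], [P → . ; ;], [X → . ; D X], [X → . D + D], [X → ; D . X] }  — shift, reduce
  I20: { [X → ; D X .] }  — reduce

No state contains more than one complete item.

Answer: No reduce-reduce conflicts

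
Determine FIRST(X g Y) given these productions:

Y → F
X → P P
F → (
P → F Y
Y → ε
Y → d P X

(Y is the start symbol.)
{ '(' }

FIRST sets of the non-terminals involved (from the grammar, by fixed-point iteration):
  FIRST(X) = { '(' }

To compute FIRST(X g Y), process the symbols left to right:
Symbol X is a non-terminal. Add FIRST(X) \ {ε} = { '(' }
X is not nullable (ε ∉ FIRST(X)), so stop here.
FIRST(X g Y) = { '(' }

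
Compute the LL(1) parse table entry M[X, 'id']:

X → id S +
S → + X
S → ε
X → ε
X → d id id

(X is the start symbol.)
X → id S +

To find M[X, 'id'], we find productions for X where 'id' is in the predict set (PREDICT(N → α) = (FIRST(α) \ {ε}) ∪ (FOLLOW(N) if α ⇒* ε)).

Relevant sets:
  FOLLOW(X) = { $, '+' }

X → id S +: PREDICT = { 'id' }
  'id' is in predict set, so this production goes in M[X, 'id']
X → ε: PREDICT = { $, '+' }
X → d id id: PREDICT = { 'd' }

M[X, 'id'] = X → id S +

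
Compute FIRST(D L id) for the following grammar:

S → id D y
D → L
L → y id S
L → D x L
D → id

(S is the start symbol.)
FIRST sets of the non-terminals involved (from the grammar, by fixed-point iteration):
  FIRST(D) = { 'id', 'y' }

To compute FIRST(D L id), process the symbols left to right:
Symbol D is a non-terminal. Add FIRST(D) \ {ε} = { 'id', 'y' }
D is not nullable (ε ∉ FIRST(D)), so stop here.
FIRST(D L id) = { 'id', 'y' }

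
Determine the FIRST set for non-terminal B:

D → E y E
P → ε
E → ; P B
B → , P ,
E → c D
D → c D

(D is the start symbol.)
{ ',' }

To compute FIRST(B), examine every production with B on the left-hand side, reading each right-hand side left to right until a non-nullable symbol is reached.

From B → , P ,:
  - ',' is a terminal: add ',' and stop

Collecting: FIRST(B) = { ',' }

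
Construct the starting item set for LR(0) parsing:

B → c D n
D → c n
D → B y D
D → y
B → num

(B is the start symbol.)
First, augment the grammar with B' → B
I₀ = CLOSURE({ [B' → . B] }):
  [B' → . B] has the dot before B: add [B → . c D n], [B → . num]
No further items can be added.

I₀ = { [B → . c D n], [B → . num], [B' → . B] }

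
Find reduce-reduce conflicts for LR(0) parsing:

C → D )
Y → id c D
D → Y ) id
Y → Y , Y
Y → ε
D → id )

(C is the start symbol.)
No reduce-reduce conflicts

Augment with C' → C and build the canonical LR(0) collection (I0 = CLOSURE({[C' → . C]}), then GOTO on every symbol after a dot until no new states appear). It has 14 states:
  I0: { [C → . D )], [C' → . C], [D → . Y ) id], [D → . id )], [Y → . Y , Y], [Y → . id c D], [Y → .] }  — shift, reduce
  I1: { [C' → C .] }  — accept
  I2: { [C → D . )] }  — shift
  I3: { [D → Y . ) id], [Y → Y . , Y] }  — shift
  I4: { [D → id . )], [Y → id . c D] }  — shift
  I5: { [D → id ) .] }  — reduce
  I6: { [D → . Y ) id], [D → . id )], [Y → . Y , Y], [Y → . id c D], [Y → .], [Y → id c . D] }  — shift, reduce
  I7: { [Y → id c D .] }  — reduce
  I8: { [D → Y ) . id] }  — shift
  I9: { [Y → . Y , Y], [Y → . id c D], [Y → .], [Y → Y , . Y] }  — shift, reduce
  I10: { [Y → Y , Y .], [Y → Y . , Y] }  — shift, reduce
  I11: { [Y → id . c D] }  — shift
  I12: { [D → Y ) id .] }  — reduce
  I13: { [C → D ) .] }  — reduce

No state contains more than one complete item.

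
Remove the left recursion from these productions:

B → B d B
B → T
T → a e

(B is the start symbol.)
B is directly left-recursive. The standard transformation for
  A → A α₁ | ... | A α_m | β₁ | ... | β_n
is
  A  → β₁ A' | ... | β_n A'
  A' → α₁ A' | ... | α_m A' | ε

B → T becomes B → T B'
B → B d B becomes B' → d B B'
Add B' → ε

Productions for other non-terminals are unchanged:
  T → a e

Resulting grammar:
B → T B'
B' → d B B'
B' → ε
T → a e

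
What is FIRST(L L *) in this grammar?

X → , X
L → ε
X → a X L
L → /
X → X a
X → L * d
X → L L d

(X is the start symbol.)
{ '*', '/' }

FIRST sets of the non-terminals involved (from the grammar, by fixed-point iteration):
  FIRST(L) = { '/', ε }

To compute FIRST(L L *), process the symbols left to right:
Symbol L is a non-terminal. Add FIRST(L) \ {ε} = { '/' }
L is nullable (ε ∈ FIRST(L)), continue to the next symbol.
Symbol L is a non-terminal. Add FIRST(L) \ {ε} = { '/' }
L is nullable (ε ∈ FIRST(L)), continue to the next symbol.
Symbol * is a terminal. Add '*' and stop.
FIRST(L L *) = { '*', '/' }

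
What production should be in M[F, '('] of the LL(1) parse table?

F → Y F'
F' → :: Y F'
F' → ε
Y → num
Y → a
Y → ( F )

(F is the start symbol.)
To find M[F, '('], we find productions for F where '(' is in the predict set (PREDICT(N → α) = (FIRST(α) \ {ε}) ∪ (FOLLOW(N) if α ⇒* ε)).

Relevant sets:
  FIRST(Y) = { '(', 'a', 'num' }

F → Y F': PREDICT = { '(', 'a', 'num' }
  '(' is in predict set, so this production goes in M[F, '(']

M[F, '('] = F → Y F'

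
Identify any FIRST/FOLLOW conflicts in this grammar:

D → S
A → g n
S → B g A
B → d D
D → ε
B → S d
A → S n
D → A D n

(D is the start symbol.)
A FIRST/FOLLOW conflict occurs when a non-terminal N has a nullable alternative N → β (β ⇒* ε) and another alternative N → α with FIRST(α) ∩ FOLLOW(N) ≠ ∅: on such a lookahead the parser cannot decide between expanding α and letting N vanish via β.

Nullable non-terminals: D.
FIRST sets used below: FIRST(S) = { 'd' }, FIRST(A) = { 'd', 'g' }

D: nullable alternative(s) D → ε; FOLLOW(D) = { $, 'g', 'n' }
  D → S: FIRST \ {ε} = { 'd' } — disjoint from FOLLOW(D)
  D → ε: FIRST \ {ε} = { } — this is the only nullable alternative, skip
  D → A D n: FIRST \ {ε} = { 'd', 'g' } — overlaps FOLLOW(D) on { 'g' }: CONFLICT

A, B, S have no nullable alternative, so no FIRST/FOLLOW check is needed there.

So the grammar has 1 FIRST/FOLLOW conflict (marked CONFLICT above).

Answer: Yes. D → A D n with FOLLOW(D) on { 'g' }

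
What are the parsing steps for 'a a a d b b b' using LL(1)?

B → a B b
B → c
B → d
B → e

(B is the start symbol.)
LL(1) parsing maintains a stack (initially the start symbol over $) and the input. At each step: if the stack top is a terminal, match it against the current input token; if it is a non-terminal N, replace it with the RHS of M[N, lookahead] (the unique production whose predict set contains the lookahead).

Stack is shown with the top on the left.

Stack        Input            Action
------------------------------------
B $          a a a d b b b $  output B → a B b
a B b $      a a a d b b b $  match 'a'
B b $        a a d b b b $    output B → a B b
a B b b $    a a d b b b $    match 'a'
B b b $      a d b b b $      output B → a B b
a B b b b $  a d b b b $      match 'a'
B b b b $    d b b b $        output B → d
d b b b $    d b b b $        match 'd'
b b b $      b b b $          match 'b'
b b $        b b $            match 'b'
b $          b $              match 'b'
$            $                accept

The string is accepted.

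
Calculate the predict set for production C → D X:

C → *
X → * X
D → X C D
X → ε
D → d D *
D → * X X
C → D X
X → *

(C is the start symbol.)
PREDICT(C → D X) = (FIRST(RHS) \ {ε}) ∪ (FOLLOW(C) if ε ∈ FIRST(RHS), i.e. RHS ⇒* ε)
FIRST(D) = { '*', 'd' }
FIRST(D X) = { '*', 'd' }
ε ∉ FIRST(D X), so FOLLOW(C) is not added.
PREDICT(C → D X) = { '*', 'd' }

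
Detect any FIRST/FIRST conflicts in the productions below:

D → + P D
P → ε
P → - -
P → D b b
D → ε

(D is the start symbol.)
No FIRST/FIRST conflicts.

FIRST sets of the non-terminals at (or reachable through a nullable prefix from) the front of some alternative:
  FIRST(D) = { '+', ε }

Productions for D:
  D → + P D: FIRST = { '+' }
  D → ε: FIRST = { ε }
Productions for P:
  P → ε: FIRST = { ε }
  P → - -: FIRST = { '-' }
  P → D b b: FIRST = { '+', 'b' }

All alternatives of each non-terminal have pairwise disjoint FIRST sets.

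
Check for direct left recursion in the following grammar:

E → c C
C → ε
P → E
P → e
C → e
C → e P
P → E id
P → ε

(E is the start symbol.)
No direct left recursion

E → c C: starts with c
C → ε: starts with ε
P → E: starts with E
P → e: starts with e
C → e: starts with e
C → e P: starts with e
P → E id: starts with E
P → ε: starts with ε

No direct left recursion found.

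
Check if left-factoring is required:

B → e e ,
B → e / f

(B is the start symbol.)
Left-factoring is needed when two productions for the same non-terminal
share a common prefix on the right-hand side.

Productions for B:
  B → e e ,
  B → e / f

Found common prefix 'e' in productions for B

Answer: Yes, B has productions with common prefix 'e'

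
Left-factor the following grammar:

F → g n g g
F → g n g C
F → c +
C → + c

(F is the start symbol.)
Left-factoring transforms A → αβ₁ | αβ₂ into A → αA' and A' → β₁ | β₂
(α is the longest common prefix among the alternatives). Repeat until
no nonterminal has two alternatives with a common prefix.

Round 1: F has alternatives sharing prefix 'g n g'. Introduce F': F → g n g F'
  Add: F' → g
  Add: F' → C

No remaining common prefixes — done.

Resulting grammar:
F → g n g F'
F' → g
F' → C
F → c +
C → + c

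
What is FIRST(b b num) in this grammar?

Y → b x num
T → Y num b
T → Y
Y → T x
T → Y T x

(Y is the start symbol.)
To compute FIRST(b b num), process the symbols left to right:
Symbol b is a terminal. Add 'b' and stop.
FIRST(b b num) = { 'b' }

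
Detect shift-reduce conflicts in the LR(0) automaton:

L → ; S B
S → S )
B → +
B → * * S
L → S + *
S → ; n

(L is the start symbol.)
A shift-reduce conflict occurs when an LR(0) state has both:
  - a complete (reduce) item [A → α .] (dot at the end), and
  - a shift item [B → β . c γ] (dot before a terminal).

Augment with L' → L and build the canonical LR(0) collection (I0 = CLOSURE({[L' → . L]}), then GOTO on every symbol after a dot until no new states appear). It has 15 states:
  I0: { [L → . ; S B], [L → . S + *], [L' → . L], [S → . ; n], [S → . S )] }  — shift
  I1: { [L → ; . S B], [S → . ; n], [S → . S )], [S → ; . n] }  — shift
  I2: { [L' → L .] }  — accept
  I3: { [L → S . + *], [S → S . )] }  — shift
  I4: { [S → S ) .] }  — reduce
  I5: { [L → S + . *] }  — shift
  I6: { [L → S + * .] }  — reduce
  I7: { [S → ; . n] }  — shift
  I8: { [B → . * * S], [B → . +], [L → ; S . B], [S → S . )] }  — shift
  I9: { [S → ; n .] }  — reduce
  I10: { [B → * . * S] }  — shift
  I11: { [B → + .] }  — reduce
  I12: { [L → ; S B .] }  — reduce
  I13: { [B → * * . S], [S → . ; n], [S → . S )] }  — shift
  I14: { [B → * * S .], [S → S . )] }  — shift, reduce

I14 contains reduce item [B → * * S .] and shift item [S → S . )] — shift-reduce conflict.

Answer: Yes — I14: [B → * * S .] vs [S → S . )]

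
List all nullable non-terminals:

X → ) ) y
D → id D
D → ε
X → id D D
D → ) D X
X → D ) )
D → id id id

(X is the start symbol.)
{ 'D' }

A non-terminal is nullable if it can derive ε (the empty string): either it has an ε-production, or it has a production whose right-hand side consists entirely of nullable non-terminals.

ε-productions: D → ε
So D is immediately nullable.
No further non-terminal can be added: every production for the remaining non-terminals contains a terminal or a non-nullable non-terminal.
Nullable = { 'D' }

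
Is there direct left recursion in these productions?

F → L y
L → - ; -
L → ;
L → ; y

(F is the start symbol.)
Direct left recursion occurs when N → N α for some non-terminal N (the right-hand side begins with the left-hand side itself).

F → L y: starts with L
L → - ; -: starts with '-'
L → ;: starts with ';'
L → ; y: starts with ';'

No direct left recursion found.

Answer: No direct left recursion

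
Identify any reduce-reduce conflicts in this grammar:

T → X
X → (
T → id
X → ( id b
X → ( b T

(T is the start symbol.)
No reduce-reduce conflicts

A reduce-reduce conflict occurs when an LR(0) state has two complete items [A → α .] and [B → β .] — both call for a reduction, and with no lookahead the parser cannot choose between them.

Augment with T' → T and build the canonical LR(0) collection (I0 = CLOSURE({[T' → . T]}), then GOTO on every symbol after a dot until no new states appear). It has 9 states:
  I0: { [T → . X], [T → . id], [T' → . T], [X → . ( b T], [X → . ( id b], [X → . (] }  — shift
  I1: { [X → ( . b T], [X → ( . id b], [X → ( .] }  — shift, reduce
  I2: { [T' → T .] }  — accept
  I3: { [T → X .] }  — reduce
  I4: { [T → id .] }  — reduce
  I5: { [T → . X], [T → . id], [X → ( b . T], [X → . ( b T], [X → . ( id b], [X → . (] }  — shift
  I6: { [X → ( id . b] }  — shift
  I7: { [X → ( id b .] }  — reduce
  I8: { [X → ( b T .] }  — reduce

No state contains more than one complete item.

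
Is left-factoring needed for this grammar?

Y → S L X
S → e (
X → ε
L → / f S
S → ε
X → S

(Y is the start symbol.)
No, left-factoring is not needed

Left-factoring is needed when two productions for the same non-terminal
share a common prefix on the right-hand side.

Productions for S:
  S → e (
  S → ε
Productions for X:
  X → ε
  X → S

No common prefixes found.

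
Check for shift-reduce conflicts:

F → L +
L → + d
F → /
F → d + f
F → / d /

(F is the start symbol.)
A shift-reduce conflict occurs when an LR(0) state has both:
  - a complete (reduce) item [A → α .] (dot at the end), and
  - a shift item [B → β . c γ] (dot before a terminal).

Augment with F' → F and build the canonical LR(0) collection (I0 = CLOSURE({[F' → . F]}), then GOTO on every symbol after a dot until no new states appear). It has 12 states:
  I0: { [F → . / d /], [F → . /], [F → . L +], [F → . d + f], [F' → . F], [L → . + d] }  — shift
  I1: { [L → + . d] }  — shift
  I2: { [F → / . d /], [F → / .] }  — shift, reduce
  I3: { [F' → F .] }  — accept
  I4: { [F → L . +] }  — shift
  I5: { [F → d . + f] }  — shift
  I6: { [F → d + . f] }  — shift
  I7: { [F → d + f .] }  — reduce
  I8: { [F → L + .] }  — reduce
  I9: { [F → / d . /] }  — shift
  I10: { [F → / d / .] }  — reduce
  I11: { [L → + d .] }  — reduce

I2 contains reduce item [F → / .] and shift item [F → / . d /] — shift-reduce conflict.

Answer: Yes — I2: [F → / .] vs [F → / . d /]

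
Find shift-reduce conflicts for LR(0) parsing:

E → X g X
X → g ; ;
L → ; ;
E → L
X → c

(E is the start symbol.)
No shift-reduce conflicts

A shift-reduce conflict occurs when an LR(0) state has both:
  - a complete (reduce) item [A → α .] (dot at the end), and
  - a shift item [B → β . c γ] (dot before a terminal).

Augment with E' → E and build the canonical LR(0) collection (I0 = CLOSURE({[E' → . E]}), then GOTO on every symbol after a dot until no new states appear). It has 12 states:
  I0: { [E → . L], [E → . X g X], [E' → . E], [L → . ; ;], [X → . c], [X → . g ; ;] }  — shift
  I1: { [L → ; . ;] }  — shift
  I2: { [E' → E .] }  — accept
  I3: { [E → L .] }  — reduce
  I4: { [E → X . g X] }  — shift
  I5: { [X → c .] }  — reduce
  I6: { [X → g . ; ;] }  — shift
  I7: { [X → g ; . ;] }  — shift
  I8: { [X → g ; ; .] }  — reduce
  I9: { [E → X g . X], [X → . c], [X → . g ; ;] }  — shift
  I10: { [E → X g X .] }  — reduce
  I11: { [L → ; ; .] }  — reduce

No state contains both a complete item and a shift item.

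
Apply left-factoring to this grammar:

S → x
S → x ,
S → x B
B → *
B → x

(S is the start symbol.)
Left-factoring transforms A → αβ₁ | αβ₂ into A → αA' and A' → β₁ | β₂
(α is the longest common prefix among the alternatives). Repeat until
no nonterminal has two alternatives with a common prefix.

Round 1: S has alternatives sharing prefix 'x'. Introduce S': S → x S'
  Add: S' → ε
  Add: S' → ,
  Add: S' → B

No remaining common prefixes — done.

Resulting grammar:
S → x S'
S' → ε
S' → ,
S' → B
B → *
B → x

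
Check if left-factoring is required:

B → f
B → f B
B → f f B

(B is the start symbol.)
Yes, B has productions with common prefix 'f'

Left-factoring is needed when two productions for the same non-terminal
share a common prefix on the right-hand side.

Productions for B:
  B → f
  B → f B
  B → f f B

Found common prefix 'f' in productions for B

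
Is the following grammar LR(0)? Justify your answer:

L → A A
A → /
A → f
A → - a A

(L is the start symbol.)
Yes, the grammar is LR(0)

A grammar is LR(0) if no state in the canonical LR(0) collection has:
  - both a shift item (dot before a terminal) and a complete item (shift-reduce conflict), or
  - two or more complete items (reduce-reduce conflict; the accept item [L' → L .] counts as a complete item here).

Augment with L' → L and build the canonical LR(0) collection (I0 = CLOSURE({[L' → . L]}), then GOTO on every symbol after a dot until no new states appear). It has 9 states:
  I0: { [A → . - a A], [A → . /], [A → . f], [L → . A A], [L' → . L] }  — shift
  I1: { [A → - . a A] }  — shift
  I2: { [A → / .] }  — reduce
  I3: { [A → . - a A], [A → . /], [A → . f], [L → A . A] }  — shift
  I4: { [L' → L .] }  — accept
  I5: { [A → f .] }  — reduce
  I6: { [L → A A .] }  — reduce
  I7: { [A → - a . A], [A → . - a A], [A → . /], [A → . f] }  — shift
  I8: { [A → - a A .] }  — reduce

Every state is either a pure shift/goto state or contains exactly one complete item and nothing to shift — no conflicts. The grammar is LR(0).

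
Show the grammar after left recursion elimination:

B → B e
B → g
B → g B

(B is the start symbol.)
B is directly left-recursive. The standard transformation for
  A → A α₁ | ... | A α_m | β₁ | ... | β_n
is
  A  → β₁ A' | ... | β_n A'
  A' → α₁ A' | ... | α_m A' | ε

B → g becomes B → g B'
B → g B becomes B → g B B'
B → B e becomes B' → e B'
Add B' → ε

Resulting grammar:
B → g B'
B → g B B'
B' → e B'
B' → ε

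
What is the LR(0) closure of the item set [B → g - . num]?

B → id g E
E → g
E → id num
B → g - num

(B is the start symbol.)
{ [B → g - . num] }

Start with: [B → g - . num]
The dot precedes the terminal num, so nothing is added.

CLOSURE = { [B → g - . num] }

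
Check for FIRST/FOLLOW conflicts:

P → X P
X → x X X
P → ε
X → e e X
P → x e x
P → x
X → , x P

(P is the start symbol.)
Nullable non-terminals: P.
FIRST sets used below: FIRST(X) = { ',', 'e', 'x' }

P: nullable alternative(s) P → ε; FOLLOW(P) = { $, ',', 'e', 'x' }
  P → X P: FIRST \ {ε} = { ',', 'e', 'x' } — overlaps FOLLOW(P) on { ',', 'e', 'x' }: CONFLICT
  P → ε: FIRST \ {ε} = { } — this is the only nullable alternative, skip
  P → x e x: FIRST \ {ε} = { 'x' } — overlaps FOLLOW(P) on { 'x' }: CONFLICT
  P → x: FIRST \ {ε} = { 'x' } — overlaps FOLLOW(P) on { 'x' }: CONFLICT

X has no nullable alternative, so no FIRST/FOLLOW check is needed there.

So the grammar has 3 FIRST/FOLLOW conflicts (marked CONFLICT above).

Answer: Yes. P → X P with FOLLOW(P) on { ',', 'e', 'x' }; P → x e x with FOLLOW(P) on { 'x' }; P → x with FOLLOW(P) on { 'x' }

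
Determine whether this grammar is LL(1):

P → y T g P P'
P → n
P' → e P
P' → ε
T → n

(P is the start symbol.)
Relevant sets:
  FOLLOW(P') = { $, 'e' }

For P:
  PREDICT(P → y T g P P') = { 'y' }
  PREDICT(P → n) = { 'n' }
For P':
  PREDICT(P' → e P) = { 'e' }
  PREDICT(P' → ε) = { $, 'e' }
T has a single production, so nothing to check there.

Conflict found: Predict set conflict for P': { 'e' }
The grammar is NOT LL(1).

Answer: No. Predict set conflict for P': { 'e' }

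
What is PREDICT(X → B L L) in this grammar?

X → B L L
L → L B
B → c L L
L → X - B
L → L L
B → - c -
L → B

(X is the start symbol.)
PREDICT(X → B L L) = (FIRST(RHS) \ {ε}) ∪ (FOLLOW(X) if ε ∈ FIRST(RHS), i.e. RHS ⇒* ε)
FIRST(B) = { '-', 'c' }
FIRST(B L L) = { '-', 'c' }
ε ∉ FIRST(B L L), so FOLLOW(X) is not added.
PREDICT(X → B L L) = { '-', 'c' }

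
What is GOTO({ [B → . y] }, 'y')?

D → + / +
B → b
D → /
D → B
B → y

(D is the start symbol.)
{ [B → y .] }

GOTO(I, 'y') = CLOSURE({ [A → αX.β] : [A → α.Xβ] ∈ I, X = 'y' })

Items with dot before 'y', with the dot advanced:
  [B → . y] → [B → y .]
Closure adds nothing (no advanced item has the dot before a non-terminal).

GOTO = { [B → y .] }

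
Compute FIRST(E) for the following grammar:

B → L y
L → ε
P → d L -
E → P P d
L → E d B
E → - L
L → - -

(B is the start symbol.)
FIRST sets of the other non-terminals involved (by the same procedure, iterated to a fixed point):
  FIRST(P) = { 'd' }

From E → P P d:
  - P is a non-terminal: add FIRST(P) \ {ε} = { 'd' }
    P is not nullable, so stop
From E → - L:
  - '-' is a terminal: add '-' and stop

Collecting: FIRST(E) = { '-', 'd' }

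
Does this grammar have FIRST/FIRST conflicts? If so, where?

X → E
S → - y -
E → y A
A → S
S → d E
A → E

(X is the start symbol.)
A FIRST/FIRST conflict occurs when two productions N → α and N → β for the same non-terminal have FIRST(α) ∩ FIRST(β) ≠ ∅ (with ε ∈ FIRST of a nullable right-hand side, so two nullable alternatives also conflict).

FIRST sets of the non-terminals at (or reachable through a nullable prefix from) the front of some alternative:
  FIRST(S) = { '-', 'd' }
  FIRST(E) = { 'y' }

Productions for S:
  S → - y -: FIRST = { '-' }
  S → d E: FIRST = { 'd' }
Productions for A:
  A → S: FIRST = { '-', 'd' }
  A → E: FIRST = { 'y' }
X, E have only one production, so no FIRST/FIRST conflict is possible there.

All alternatives of each non-terminal have pairwise disjoint FIRST sets.

Answer: No FIRST/FIRST conflicts.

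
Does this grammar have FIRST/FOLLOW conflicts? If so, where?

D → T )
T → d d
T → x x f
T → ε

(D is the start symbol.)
No FIRST/FOLLOW conflicts.

A FIRST/FOLLOW conflict occurs when a non-terminal N has a nullable alternative N → β (β ⇒* ε) and another alternative N → α with FIRST(α) ∩ FOLLOW(N) ≠ ∅: on such a lookahead the parser cannot decide between expanding α and letting N vanish via β.

Nullable non-terminals: T.

T: nullable alternative(s) T → ε; FOLLOW(T) = { ')' }
  T → d d: FIRST \ {ε} = { 'd' } — disjoint from FOLLOW(T)
  T → x x f: FIRST \ {ε} = { 'x' } — disjoint from FOLLOW(T)
  T → ε: FIRST \ {ε} = { } — this is the only nullable alternative, skip

D has no nullable alternative, so no FIRST/FOLLOW check is needed there.

No FIRST/FOLLOW conflicts found.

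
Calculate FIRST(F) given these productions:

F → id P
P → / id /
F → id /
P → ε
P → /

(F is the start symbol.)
To compute FIRST(F), examine every production with F on the left-hand side, reading each right-hand side left to right until a non-nullable symbol is reached.

From F → id P:
  - id is a terminal: add 'id' and stop
From F → id /:
  - id is a terminal: add 'id' and stop

Collecting: FIRST(F) = { 'id' }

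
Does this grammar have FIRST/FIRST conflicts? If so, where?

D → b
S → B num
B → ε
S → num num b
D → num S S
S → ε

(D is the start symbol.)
Yes. S → B num / S → num num b on { 'num' }

FIRST sets of the non-terminals at (or reachable through a nullable prefix from) the front of some alternative:
  FIRST(B) = { ε }

Productions for D:
  D → b: FIRST = { 'b' }
  D → num S S: FIRST = { 'num' }
Productions for S:
  S → B num: FIRST = { 'num' }
  S → num num b: FIRST = { 'num' }
  S → ε: FIRST = { ε }
B has only one production, so no FIRST/FIRST conflict is possible there.

Conflict for S: S → B num and S → num num b
  Overlap: { 'num' }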